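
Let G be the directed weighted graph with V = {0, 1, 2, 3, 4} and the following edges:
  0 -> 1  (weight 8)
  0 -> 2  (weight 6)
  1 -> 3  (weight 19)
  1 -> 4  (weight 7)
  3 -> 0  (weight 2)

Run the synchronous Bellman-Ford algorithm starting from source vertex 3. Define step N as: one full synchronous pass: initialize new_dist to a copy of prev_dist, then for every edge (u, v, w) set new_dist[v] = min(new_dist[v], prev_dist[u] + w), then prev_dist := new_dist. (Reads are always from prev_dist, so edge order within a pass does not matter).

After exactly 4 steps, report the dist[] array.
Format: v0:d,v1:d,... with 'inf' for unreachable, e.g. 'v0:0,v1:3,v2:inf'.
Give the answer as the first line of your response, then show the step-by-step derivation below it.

v0:2,v1:10,v2:8,v3:0,v4:17

step 1: dist = v0:2,v1:inf,v2:inf,v3:0,v4:inf
step 2: dist = v0:2,v1:10,v2:8,v3:0,v4:inf
step 3: dist = v0:2,v1:10,v2:8,v3:0,v4:17
step 4: dist = v0:2,v1:10,v2:8,v3:0,v4:17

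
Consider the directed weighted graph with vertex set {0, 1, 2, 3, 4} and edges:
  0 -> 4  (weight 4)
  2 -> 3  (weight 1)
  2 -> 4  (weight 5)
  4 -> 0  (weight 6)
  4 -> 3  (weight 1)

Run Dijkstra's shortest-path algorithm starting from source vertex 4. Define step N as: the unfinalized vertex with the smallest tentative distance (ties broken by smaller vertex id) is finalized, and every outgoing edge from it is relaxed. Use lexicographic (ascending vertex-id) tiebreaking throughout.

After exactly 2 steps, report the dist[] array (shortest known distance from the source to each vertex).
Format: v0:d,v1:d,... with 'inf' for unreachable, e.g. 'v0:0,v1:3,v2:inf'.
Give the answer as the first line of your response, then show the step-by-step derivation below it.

v0:6,v1:inf,v2:inf,v3:1,v4:0

step 1: dist = v0:6,v1:inf,v2:inf,v3:1,v4:0
step 2: dist = v0:6,v1:inf,v2:inf,v3:1,v4:0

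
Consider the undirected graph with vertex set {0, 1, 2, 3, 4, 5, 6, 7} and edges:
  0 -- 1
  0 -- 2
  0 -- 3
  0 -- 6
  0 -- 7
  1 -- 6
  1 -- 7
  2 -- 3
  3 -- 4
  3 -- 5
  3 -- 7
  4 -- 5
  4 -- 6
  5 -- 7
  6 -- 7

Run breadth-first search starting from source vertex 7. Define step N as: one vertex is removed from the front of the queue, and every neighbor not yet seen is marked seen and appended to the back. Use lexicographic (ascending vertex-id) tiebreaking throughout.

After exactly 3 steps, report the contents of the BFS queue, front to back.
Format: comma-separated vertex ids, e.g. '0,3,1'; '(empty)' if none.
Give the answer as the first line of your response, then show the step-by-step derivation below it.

3,5,6,2

step 1: dequeue 7; queue=[0,1,3,5,6]; order=7
step 2: dequeue 0; queue=[1,3,5,6,2]; order=7,0
step 3: dequeue 1; queue=[3,5,6,2]; order=7,0,1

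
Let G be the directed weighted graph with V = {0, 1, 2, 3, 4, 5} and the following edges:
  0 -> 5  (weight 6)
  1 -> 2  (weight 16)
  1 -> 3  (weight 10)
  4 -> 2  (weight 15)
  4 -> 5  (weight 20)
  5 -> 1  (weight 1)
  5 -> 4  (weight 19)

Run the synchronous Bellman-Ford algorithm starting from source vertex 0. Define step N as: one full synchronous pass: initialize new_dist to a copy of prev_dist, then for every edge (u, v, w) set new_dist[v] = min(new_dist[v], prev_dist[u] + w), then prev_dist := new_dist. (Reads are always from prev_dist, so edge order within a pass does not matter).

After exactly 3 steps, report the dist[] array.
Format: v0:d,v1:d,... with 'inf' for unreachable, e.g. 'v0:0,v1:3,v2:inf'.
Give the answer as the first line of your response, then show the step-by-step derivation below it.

v0:0,v1:7,v2:23,v3:17,v4:25,v5:6

step 1: dist = v0:0,v1:inf,v2:inf,v3:inf,v4:inf,v5:6
step 2: dist = v0:0,v1:7,v2:inf,v3:inf,v4:25,v5:6
step 3: dist = v0:0,v1:7,v2:23,v3:17,v4:25,v5:6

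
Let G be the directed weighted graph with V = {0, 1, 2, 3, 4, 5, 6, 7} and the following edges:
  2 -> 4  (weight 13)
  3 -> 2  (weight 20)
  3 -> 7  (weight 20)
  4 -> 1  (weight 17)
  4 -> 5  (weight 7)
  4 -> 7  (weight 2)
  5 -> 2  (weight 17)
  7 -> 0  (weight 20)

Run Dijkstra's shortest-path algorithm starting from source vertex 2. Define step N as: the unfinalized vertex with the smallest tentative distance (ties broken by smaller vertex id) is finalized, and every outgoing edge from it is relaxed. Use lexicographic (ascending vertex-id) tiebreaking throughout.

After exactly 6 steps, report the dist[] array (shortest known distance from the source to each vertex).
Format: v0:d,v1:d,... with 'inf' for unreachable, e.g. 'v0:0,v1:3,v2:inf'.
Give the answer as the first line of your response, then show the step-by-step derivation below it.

v0:35,v1:30,v2:0,v3:inf,v4:13,v5:20,v6:inf,v7:15

step 1: dist = v0:inf,v1:inf,v2:0,v3:inf,v4:13,v5:inf,v6:inf,v7:inf
step 2: dist = v0:inf,v1:30,v2:0,v3:inf,v4:13,v5:20,v6:inf,v7:15
step 3: dist = v0:35,v1:30,v2:0,v3:inf,v4:13,v5:20,v6:inf,v7:15
step 4: dist = v0:35,v1:30,v2:0,v3:inf,v4:13,v5:20,v6:inf,v7:15
step 5: dist = v0:35,v1:30,v2:0,v3:inf,v4:13,v5:20,v6:inf,v7:15
step 6: dist = v0:35,v1:30,v2:0,v3:inf,v4:13,v5:20,v6:inf,v7:15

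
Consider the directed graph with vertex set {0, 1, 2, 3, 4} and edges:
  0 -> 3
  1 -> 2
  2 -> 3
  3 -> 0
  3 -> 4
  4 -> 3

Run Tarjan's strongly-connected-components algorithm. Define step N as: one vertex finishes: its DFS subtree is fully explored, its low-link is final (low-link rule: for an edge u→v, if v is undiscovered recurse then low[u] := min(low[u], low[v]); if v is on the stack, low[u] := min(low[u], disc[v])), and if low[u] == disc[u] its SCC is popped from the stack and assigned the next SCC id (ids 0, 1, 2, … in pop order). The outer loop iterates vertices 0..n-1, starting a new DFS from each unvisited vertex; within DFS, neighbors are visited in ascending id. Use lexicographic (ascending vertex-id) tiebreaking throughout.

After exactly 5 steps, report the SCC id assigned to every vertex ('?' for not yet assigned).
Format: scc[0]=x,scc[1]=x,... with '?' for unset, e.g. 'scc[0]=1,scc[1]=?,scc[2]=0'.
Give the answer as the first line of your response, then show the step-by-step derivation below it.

scc[0]=0,scc[1]=2,scc[2]=1,scc[3]=0,scc[4]=0

step 1: low=(low[0]=0,low[1]=?,low[2]=?,low[3]=0,low[4]=1); scc=(scc[0]=?,scc[1]=?,scc[2]=?,scc[3]=?,scc[4]=?)
step 2: low=(low[0]=0,low[1]=?,low[2]=?,low[3]=0,low[4]=1); scc=(scc[0]=?,scc[1]=?,scc[2]=?,scc[3]=?,scc[4]=?)
step 3: low=(low[0]=0,low[1]=?,low[2]=?,low[3]=0,low[4]=1); scc=(scc[0]=0,scc[1]=?,scc[2]=?,scc[3]=0,scc[4]=0)
step 4: low=(low[0]=0,low[1]=3,low[2]=4,low[3]=0,low[4]=1); scc=(scc[0]=0,scc[1]=?,scc[2]=1,scc[3]=0,scc[4]=0)
step 5: low=(low[0]=0,low[1]=3,low[2]=4,low[3]=0,low[4]=1); scc=(scc[0]=0,scc[1]=2,scc[2]=1,scc[3]=0,scc[4]=0)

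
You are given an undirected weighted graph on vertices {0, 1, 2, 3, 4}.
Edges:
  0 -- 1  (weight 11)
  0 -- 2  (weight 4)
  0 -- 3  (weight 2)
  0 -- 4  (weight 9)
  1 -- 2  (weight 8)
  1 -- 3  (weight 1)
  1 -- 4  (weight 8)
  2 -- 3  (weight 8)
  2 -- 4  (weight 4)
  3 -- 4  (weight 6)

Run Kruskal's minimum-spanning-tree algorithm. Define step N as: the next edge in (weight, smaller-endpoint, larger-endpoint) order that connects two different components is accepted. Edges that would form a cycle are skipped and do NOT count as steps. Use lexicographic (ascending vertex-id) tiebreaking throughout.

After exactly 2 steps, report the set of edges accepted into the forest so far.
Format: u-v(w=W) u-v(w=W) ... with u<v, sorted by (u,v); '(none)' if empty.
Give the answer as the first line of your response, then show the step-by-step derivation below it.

0-3(w=2) 1-3(w=1)

step 1: add edge 1-3 (w=1); MST = {1-3(w=1)}
step 2: add edge 0-3 (w=2); MST = {0-3(w=2) 1-3(w=1)}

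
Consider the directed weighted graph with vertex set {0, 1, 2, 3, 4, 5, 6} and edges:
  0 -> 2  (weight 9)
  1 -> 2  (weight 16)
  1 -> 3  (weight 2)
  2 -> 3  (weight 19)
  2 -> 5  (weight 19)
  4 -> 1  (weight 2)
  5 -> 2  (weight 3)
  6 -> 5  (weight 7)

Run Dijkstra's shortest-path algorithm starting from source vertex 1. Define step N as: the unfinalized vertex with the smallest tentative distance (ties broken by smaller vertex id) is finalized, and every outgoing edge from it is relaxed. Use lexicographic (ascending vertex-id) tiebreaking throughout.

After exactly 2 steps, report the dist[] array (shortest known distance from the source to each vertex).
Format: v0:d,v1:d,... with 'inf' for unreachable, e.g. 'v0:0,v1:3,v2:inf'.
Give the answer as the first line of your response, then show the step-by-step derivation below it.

v0:inf,v1:0,v2:16,v3:2,v4:inf,v5:inf,v6:inf

step 1: dist = v0:inf,v1:0,v2:16,v3:2,v4:inf,v5:inf,v6:inf
step 2: dist = v0:inf,v1:0,v2:16,v3:2,v4:inf,v5:inf,v6:inf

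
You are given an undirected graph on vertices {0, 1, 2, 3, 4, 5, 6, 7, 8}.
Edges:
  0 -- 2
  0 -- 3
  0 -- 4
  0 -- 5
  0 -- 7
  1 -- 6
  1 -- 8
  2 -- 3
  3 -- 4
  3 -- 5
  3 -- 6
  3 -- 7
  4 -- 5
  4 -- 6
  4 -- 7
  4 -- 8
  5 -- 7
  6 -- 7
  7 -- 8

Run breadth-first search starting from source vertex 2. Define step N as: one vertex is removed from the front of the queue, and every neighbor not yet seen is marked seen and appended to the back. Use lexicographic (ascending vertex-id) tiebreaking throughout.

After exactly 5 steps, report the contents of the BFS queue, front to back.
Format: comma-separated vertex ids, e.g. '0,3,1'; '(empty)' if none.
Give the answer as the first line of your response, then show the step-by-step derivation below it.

7,6,8

step 1: dequeue 2; queue=[0,3]; order=2
step 2: dequeue 0; queue=[3,4,5,7]; order=2,0
step 3: dequeue 3; queue=[4,5,7,6]; order=2,0,3
step 4: dequeue 4; queue=[5,7,6,8]; order=2,0,3,4
step 5: dequeue 5; queue=[7,6,8]; order=2,0,3,4,5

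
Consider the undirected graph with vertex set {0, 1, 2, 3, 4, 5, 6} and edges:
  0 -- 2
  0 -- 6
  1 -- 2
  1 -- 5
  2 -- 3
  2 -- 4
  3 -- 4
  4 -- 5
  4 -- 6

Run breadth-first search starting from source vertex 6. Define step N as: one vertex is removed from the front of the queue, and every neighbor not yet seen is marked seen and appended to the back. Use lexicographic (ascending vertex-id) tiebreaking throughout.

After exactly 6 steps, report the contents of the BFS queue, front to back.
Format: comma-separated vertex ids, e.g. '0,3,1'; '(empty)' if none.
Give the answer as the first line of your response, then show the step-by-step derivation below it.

1

step 1: dequeue 6; queue=[0,4]; order=6
step 2: dequeue 0; queue=[4,2]; order=6,0
step 3: dequeue 4; queue=[2,3,5]; order=6,0,4
step 4: dequeue 2; queue=[3,5,1]; order=6,0,4,2
step 5: dequeue 3; queue=[5,1]; order=6,0,4,2,3
step 6: dequeue 5; queue=[1]; order=6,0,4,2,3,5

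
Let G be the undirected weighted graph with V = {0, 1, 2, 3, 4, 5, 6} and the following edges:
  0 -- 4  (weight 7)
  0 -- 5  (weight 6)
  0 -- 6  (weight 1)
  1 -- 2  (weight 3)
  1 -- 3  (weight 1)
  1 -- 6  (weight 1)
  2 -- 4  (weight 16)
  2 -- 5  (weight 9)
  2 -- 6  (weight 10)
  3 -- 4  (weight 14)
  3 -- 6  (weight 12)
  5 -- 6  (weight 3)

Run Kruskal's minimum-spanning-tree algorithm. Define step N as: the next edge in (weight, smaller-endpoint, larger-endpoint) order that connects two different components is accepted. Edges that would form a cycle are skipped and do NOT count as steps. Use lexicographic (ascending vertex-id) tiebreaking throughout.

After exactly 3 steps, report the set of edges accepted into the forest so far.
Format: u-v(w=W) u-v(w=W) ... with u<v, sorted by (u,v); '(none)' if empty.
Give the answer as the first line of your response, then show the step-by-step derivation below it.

0-6(w=1) 1-3(w=1) 1-6(w=1)

step 1: add edge 0-6 (w=1); MST = {0-6(w=1)}
step 2: add edge 1-3 (w=1); MST = {0-6(w=1) 1-3(w=1)}
step 3: add edge 1-6 (w=1); MST = {0-6(w=1) 1-3(w=1) 1-6(w=1)}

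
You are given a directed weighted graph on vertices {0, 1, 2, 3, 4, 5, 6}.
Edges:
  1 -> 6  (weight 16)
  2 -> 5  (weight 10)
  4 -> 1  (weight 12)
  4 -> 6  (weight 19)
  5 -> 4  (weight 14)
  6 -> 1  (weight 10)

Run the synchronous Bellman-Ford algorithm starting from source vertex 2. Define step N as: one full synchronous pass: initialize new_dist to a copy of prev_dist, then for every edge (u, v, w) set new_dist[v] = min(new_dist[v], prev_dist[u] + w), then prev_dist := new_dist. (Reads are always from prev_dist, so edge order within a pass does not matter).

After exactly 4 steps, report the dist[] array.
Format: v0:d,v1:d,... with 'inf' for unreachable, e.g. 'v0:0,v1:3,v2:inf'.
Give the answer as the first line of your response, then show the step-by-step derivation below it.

v0:inf,v1:36,v2:0,v3:inf,v4:24,v5:10,v6:43

step 1: dist = v0:inf,v1:inf,v2:0,v3:inf,v4:inf,v5:10,v6:inf
step 2: dist = v0:inf,v1:inf,v2:0,v3:inf,v4:24,v5:10,v6:inf
step 3: dist = v0:inf,v1:36,v2:0,v3:inf,v4:24,v5:10,v6:43
step 4: dist = v0:inf,v1:36,v2:0,v3:inf,v4:24,v5:10,v6:43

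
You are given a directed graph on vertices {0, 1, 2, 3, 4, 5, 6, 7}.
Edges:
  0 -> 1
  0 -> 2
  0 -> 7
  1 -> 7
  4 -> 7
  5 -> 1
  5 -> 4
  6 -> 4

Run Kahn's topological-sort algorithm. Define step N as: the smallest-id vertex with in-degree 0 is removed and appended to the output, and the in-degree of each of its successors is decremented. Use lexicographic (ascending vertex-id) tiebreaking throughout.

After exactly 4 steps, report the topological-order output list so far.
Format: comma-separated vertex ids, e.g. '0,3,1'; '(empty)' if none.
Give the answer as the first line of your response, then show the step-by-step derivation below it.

0,2,3,5

step 1: output 0; order=[0]; indeg=(0,1,0,0,2,0,0,2)
step 2: output 2; order=[0,2]; indeg=(0,1,0,0,2,0,0,2)
step 3: output 3; order=[0,2,3]; indeg=(0,1,0,0,2,0,0,2)
step 4: output 5; order=[0,2,3,5]; indeg=(0,0,0,0,1,0,0,2)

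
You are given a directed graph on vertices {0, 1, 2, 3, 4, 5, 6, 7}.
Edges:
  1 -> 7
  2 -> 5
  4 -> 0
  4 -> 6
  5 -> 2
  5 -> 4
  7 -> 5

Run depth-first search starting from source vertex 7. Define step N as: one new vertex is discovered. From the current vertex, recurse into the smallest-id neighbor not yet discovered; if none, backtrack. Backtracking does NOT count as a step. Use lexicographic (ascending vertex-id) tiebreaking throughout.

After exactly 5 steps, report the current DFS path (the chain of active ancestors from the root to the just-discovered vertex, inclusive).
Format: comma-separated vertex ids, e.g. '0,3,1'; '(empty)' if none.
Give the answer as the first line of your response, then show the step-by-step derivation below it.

7,5,4,0

step 1: discover 7; path=7; order=7
step 2: discover 5; path=7>5; order=7,5
step 3: discover 2; path=7>5>2; order=7,5,2
step 4: discover 4; path=7>5>4; order=7,5,2,4
step 5: discover 0; path=7>5>4>0; order=7,5,2,4,0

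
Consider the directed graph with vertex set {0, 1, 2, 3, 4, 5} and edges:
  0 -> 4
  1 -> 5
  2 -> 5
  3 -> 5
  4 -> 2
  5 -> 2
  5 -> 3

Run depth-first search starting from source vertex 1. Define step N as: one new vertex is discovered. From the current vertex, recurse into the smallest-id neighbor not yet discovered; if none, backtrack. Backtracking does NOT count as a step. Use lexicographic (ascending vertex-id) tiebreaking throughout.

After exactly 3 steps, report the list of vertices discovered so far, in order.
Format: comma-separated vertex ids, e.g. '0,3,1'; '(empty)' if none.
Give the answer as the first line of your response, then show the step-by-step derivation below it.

1,5,2

step 1: discover 1; path=1; order=1
step 2: discover 5; path=1>5; order=1,5
step 3: discover 2; path=1>5>2; order=1,5,2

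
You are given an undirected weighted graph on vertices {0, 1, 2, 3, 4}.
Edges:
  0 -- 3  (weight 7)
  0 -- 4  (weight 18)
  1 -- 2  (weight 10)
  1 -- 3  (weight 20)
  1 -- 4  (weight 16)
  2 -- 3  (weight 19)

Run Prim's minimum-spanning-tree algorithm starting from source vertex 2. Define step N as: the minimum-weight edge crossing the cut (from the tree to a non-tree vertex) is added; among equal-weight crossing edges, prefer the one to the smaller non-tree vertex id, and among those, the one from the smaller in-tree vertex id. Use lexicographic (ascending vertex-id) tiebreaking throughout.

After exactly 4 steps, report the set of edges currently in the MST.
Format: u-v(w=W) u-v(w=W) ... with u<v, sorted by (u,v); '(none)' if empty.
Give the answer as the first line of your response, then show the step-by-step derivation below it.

0-3(w=7) 0-4(w=18) 1-2(w=10) 1-4(w=16)

step 1: add edge 1-2 (w=10); MST = {1-2(w=10)}
step 2: add edge 1-4 (w=16); MST = {1-2(w=10) 1-4(w=16)}
step 3: add edge 0-4 (w=18); MST = {0-4(w=18) 1-2(w=10) 1-4(w=16)}
step 4: add edge 0-3 (w=7); MST = {0-3(w=7) 0-4(w=18) 1-2(w=10) 1-4(w=16)}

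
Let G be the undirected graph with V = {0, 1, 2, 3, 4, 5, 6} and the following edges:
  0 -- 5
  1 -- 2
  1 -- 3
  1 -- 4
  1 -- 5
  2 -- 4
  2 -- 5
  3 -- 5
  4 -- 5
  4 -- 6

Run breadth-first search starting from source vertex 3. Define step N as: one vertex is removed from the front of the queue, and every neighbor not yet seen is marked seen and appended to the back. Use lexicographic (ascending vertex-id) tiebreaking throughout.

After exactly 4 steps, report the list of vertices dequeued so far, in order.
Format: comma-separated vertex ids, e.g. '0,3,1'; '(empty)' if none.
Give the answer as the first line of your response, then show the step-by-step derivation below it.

3,1,5,2

step 1: dequeue 3; queue=[1,5]; order=3
step 2: dequeue 1; queue=[5,2,4]; order=3,1
step 3: dequeue 5; queue=[2,4,0]; order=3,1,5
step 4: dequeue 2; queue=[4,0]; order=3,1,5,2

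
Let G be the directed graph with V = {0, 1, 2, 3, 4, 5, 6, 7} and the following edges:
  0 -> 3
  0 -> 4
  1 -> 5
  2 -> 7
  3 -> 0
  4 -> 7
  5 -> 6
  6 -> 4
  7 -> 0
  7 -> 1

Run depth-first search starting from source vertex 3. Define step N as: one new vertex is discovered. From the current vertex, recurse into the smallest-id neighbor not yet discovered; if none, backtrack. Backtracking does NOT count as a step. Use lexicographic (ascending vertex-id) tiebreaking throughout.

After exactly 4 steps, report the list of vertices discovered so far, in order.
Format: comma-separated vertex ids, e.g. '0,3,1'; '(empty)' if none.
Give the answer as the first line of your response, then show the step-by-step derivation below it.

3,0,4,7

step 1: discover 3; path=3; order=3
step 2: discover 0; path=3>0; order=3,0
step 3: discover 4; path=3>0>4; order=3,0,4
step 4: discover 7; path=3>0>4>7; order=3,0,4,7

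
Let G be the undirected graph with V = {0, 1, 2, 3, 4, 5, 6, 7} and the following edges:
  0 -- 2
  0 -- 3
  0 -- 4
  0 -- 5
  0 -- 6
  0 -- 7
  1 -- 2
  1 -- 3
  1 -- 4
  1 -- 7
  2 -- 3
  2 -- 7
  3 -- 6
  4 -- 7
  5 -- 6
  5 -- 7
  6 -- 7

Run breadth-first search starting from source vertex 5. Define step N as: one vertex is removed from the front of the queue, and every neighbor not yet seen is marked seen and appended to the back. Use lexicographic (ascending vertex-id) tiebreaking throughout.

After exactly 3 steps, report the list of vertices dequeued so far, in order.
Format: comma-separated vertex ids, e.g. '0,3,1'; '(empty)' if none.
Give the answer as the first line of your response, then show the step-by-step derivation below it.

5,0,6

step 1: dequeue 5; queue=[0,6,7]; order=5
step 2: dequeue 0; queue=[6,7,2,3,4]; order=5,0
step 3: dequeue 6; queue=[7,2,3,4]; order=5,0,6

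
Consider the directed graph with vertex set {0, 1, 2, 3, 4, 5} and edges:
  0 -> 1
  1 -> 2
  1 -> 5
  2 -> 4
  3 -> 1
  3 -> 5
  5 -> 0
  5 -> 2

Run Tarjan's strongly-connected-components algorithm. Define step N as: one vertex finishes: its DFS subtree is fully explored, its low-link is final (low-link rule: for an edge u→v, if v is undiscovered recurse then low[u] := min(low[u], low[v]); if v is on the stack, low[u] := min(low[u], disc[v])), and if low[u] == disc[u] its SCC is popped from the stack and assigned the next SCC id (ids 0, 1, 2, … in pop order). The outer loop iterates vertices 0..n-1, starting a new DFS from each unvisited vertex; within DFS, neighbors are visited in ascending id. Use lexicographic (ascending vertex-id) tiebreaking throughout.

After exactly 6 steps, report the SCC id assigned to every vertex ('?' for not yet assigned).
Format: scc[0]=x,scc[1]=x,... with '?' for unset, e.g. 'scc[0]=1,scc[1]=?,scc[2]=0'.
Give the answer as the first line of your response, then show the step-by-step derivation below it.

scc[0]=2,scc[1]=2,scc[2]=1,scc[3]=3,scc[4]=0,scc[5]=2

step 1: low=(low[0]=0,low[1]=1,low[2]=2,low[3]=?,low[4]=3,low[5]=?); scc=(scc[0]=?,scc[1]=?,scc[2]=?,scc[3]=?,scc[4]=0,scc[5]=?)
step 2: low=(low[0]=0,low[1]=1,low[2]=2,low[3]=?,low[4]=3,low[5]=?); scc=(scc[0]=?,scc[1]=?,scc[2]=1,scc[3]=?,scc[4]=0,scc[5]=?)
step 3: low=(low[0]=0,low[1]=1,low[2]=2,low[3]=?,low[4]=3,low[5]=0); scc=(scc[0]=?,scc[1]=?,scc[2]=1,scc[3]=?,scc[4]=0,scc[5]=?)
step 4: low=(low[0]=0,low[1]=0,low[2]=2,low[3]=?,low[4]=3,low[5]=0); scc=(scc[0]=?,scc[1]=?,scc[2]=1,scc[3]=?,scc[4]=0,scc[5]=?)
step 5: low=(low[0]=0,low[1]=0,low[2]=2,low[3]=?,low[4]=3,low[5]=0); scc=(scc[0]=2,scc[1]=2,scc[2]=1,scc[3]=?,scc[4]=0,scc[5]=2)
step 6: low=(low[0]=0,low[1]=0,low[2]=2,low[3]=5,low[4]=3,low[5]=0); scc=(scc[0]=2,scc[1]=2,scc[2]=1,scc[3]=3,scc[4]=0,scc[5]=2)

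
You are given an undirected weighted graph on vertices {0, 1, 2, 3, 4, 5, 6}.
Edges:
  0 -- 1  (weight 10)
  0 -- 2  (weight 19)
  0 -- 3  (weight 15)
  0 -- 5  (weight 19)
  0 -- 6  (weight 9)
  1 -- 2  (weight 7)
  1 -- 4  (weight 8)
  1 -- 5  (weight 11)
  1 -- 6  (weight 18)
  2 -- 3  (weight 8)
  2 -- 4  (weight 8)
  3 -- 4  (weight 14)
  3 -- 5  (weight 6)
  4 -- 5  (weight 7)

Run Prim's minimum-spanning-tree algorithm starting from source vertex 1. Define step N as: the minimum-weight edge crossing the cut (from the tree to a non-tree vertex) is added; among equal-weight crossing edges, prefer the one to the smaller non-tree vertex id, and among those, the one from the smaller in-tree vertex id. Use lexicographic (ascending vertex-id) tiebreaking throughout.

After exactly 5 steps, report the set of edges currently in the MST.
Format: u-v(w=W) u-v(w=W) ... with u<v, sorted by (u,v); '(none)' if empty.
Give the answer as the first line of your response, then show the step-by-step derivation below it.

0-1(w=10) 1-2(w=7) 2-3(w=8) 3-5(w=6) 4-5(w=7)

step 1: add edge 1-2 (w=7); MST = {1-2(w=7)}
step 2: add edge 2-3 (w=8); MST = {1-2(w=7) 2-3(w=8)}
step 3: add edge 3-5 (w=6); MST = {1-2(w=7) 2-3(w=8) 3-5(w=6)}
step 4: add edge 4-5 (w=7); MST = {1-2(w=7) 2-3(w=8) 3-5(w=6) 4-5(w=7)}
step 5: add edge 0-1 (w=10); MST = {0-1(w=10) 1-2(w=7) 2-3(w=8) 3-5(w=6) 4-5(w=7)}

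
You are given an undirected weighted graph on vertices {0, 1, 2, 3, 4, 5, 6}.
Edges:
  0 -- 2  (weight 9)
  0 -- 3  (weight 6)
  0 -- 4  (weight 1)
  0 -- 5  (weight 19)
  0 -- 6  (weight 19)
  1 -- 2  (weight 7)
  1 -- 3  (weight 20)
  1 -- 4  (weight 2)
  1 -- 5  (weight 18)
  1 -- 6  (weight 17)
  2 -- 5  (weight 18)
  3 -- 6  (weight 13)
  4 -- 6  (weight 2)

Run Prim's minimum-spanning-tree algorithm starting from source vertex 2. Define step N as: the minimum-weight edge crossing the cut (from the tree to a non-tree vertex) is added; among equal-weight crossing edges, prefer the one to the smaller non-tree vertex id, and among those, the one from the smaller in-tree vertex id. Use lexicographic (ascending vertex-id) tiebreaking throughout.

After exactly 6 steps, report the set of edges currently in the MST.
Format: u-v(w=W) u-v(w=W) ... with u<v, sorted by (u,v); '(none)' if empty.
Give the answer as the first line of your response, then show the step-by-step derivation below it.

0-3(w=6) 0-4(w=1) 1-2(w=7) 1-4(w=2) 1-5(w=18) 4-6(w=2)

step 1: add edge 1-2 (w=7); MST = {1-2(w=7)}
step 2: add edge 1-4 (w=2); MST = {1-2(w=7) 1-4(w=2)}
step 3: add edge 0-4 (w=1); MST = {0-4(w=1) 1-2(w=7) 1-4(w=2)}
step 4: add edge 4-6 (w=2); MST = {0-4(w=1) 1-2(w=7) 1-4(w=2) 4-6(w=2)}
step 5: add edge 0-3 (w=6); MST = {0-3(w=6) 0-4(w=1) 1-2(w=7) 1-4(w=2) 4-6(w=2)}
step 6: add edge 1-5 (w=18); MST = {0-3(w=6) 0-4(w=1) 1-2(w=7) 1-4(w=2) 1-5(w=18) 4-6(w=2)}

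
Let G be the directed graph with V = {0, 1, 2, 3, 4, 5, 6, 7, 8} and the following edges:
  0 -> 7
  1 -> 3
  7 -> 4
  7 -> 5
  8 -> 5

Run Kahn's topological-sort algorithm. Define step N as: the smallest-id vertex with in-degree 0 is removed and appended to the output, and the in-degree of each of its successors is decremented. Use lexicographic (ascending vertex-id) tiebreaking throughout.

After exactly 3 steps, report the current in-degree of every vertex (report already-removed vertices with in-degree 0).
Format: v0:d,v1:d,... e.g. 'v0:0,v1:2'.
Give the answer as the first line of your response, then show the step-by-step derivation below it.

v0:0,v1:0,v2:0,v3:0,v4:1,v5:2,v6:0,v7:0,v8:0

step 1: output 0; order=[0]; indeg=(0,0,0,1,1,2,0,0,0)
step 2: output 1; order=[0,1]; indeg=(0,0,0,0,1,2,0,0,0)
step 3: output 2; order=[0,1,2]; indeg=(0,0,0,0,1,2,0,0,0)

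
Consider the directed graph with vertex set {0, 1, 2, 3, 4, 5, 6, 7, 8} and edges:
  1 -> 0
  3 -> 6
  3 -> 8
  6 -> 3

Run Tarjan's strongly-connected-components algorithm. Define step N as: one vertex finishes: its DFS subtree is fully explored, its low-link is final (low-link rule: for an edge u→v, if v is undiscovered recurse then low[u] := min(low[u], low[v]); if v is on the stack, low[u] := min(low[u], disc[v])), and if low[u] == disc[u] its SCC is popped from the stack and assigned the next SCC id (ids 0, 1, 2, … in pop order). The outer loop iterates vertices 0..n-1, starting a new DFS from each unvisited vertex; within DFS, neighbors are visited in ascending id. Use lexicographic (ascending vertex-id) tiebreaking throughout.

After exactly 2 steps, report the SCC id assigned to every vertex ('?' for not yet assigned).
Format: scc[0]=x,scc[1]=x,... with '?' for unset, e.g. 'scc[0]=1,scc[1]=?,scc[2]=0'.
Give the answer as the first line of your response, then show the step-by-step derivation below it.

scc[0]=0,scc[1]=1,scc[2]=?,scc[3]=?,scc[4]=?,scc[5]=?,scc[6]=?,scc[7]=?,scc[8]=?

step 1: low=(low[0]=0,low[1]=?,low[2]=?,low[3]=?,low[4]=?,low[5]=?,low[6]=?,low[7]=?,low[8]=?); scc=(scc[0]=0,scc[1]=?,scc[2]=?,scc[3]=?,scc[4]=?,scc[5]=?,scc[6]=?,scc[7]=?,scc[8]=?)
step 2: low=(low[0]=0,low[1]=1,low[2]=?,low[3]=?,low[4]=?,low[5]=?,low[6]=?,low[7]=?,low[8]=?); scc=(scc[0]=0,scc[1]=1,scc[2]=?,scc[3]=?,scc[4]=?,scc[5]=?,scc[6]=?,scc[7]=?,scc[8]=?)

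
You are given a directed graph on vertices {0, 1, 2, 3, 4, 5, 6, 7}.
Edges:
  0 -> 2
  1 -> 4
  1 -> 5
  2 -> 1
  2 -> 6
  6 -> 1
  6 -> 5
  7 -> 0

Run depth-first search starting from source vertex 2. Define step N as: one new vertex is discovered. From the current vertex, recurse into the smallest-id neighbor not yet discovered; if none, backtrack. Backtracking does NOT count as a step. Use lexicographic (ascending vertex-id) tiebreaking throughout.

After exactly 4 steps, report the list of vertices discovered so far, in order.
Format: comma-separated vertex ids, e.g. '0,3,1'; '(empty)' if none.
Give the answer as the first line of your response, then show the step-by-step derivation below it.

2,1,4,5

step 1: discover 2; path=2; order=2
step 2: discover 1; path=2>1; order=2,1
step 3: discover 4; path=2>1>4; order=2,1,4
step 4: discover 5; path=2>1>5; order=2,1,4,5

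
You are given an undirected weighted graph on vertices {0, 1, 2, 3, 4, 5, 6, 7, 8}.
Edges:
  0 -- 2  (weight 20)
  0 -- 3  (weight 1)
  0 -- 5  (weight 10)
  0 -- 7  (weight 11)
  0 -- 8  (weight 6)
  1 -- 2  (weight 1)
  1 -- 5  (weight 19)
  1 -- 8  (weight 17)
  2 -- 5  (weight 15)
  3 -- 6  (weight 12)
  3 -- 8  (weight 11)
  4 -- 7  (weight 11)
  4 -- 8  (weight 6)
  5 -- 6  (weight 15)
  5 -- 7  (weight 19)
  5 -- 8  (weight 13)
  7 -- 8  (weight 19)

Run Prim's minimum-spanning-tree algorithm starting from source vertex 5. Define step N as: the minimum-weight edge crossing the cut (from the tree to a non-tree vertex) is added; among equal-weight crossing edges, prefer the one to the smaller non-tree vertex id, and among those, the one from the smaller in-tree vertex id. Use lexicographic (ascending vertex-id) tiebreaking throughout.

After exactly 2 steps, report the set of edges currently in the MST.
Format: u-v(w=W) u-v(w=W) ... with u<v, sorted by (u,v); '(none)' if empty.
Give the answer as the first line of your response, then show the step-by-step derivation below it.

0-3(w=1) 0-5(w=10)

step 1: add edge 0-5 (w=10); MST = {0-5(w=10)}
step 2: add edge 0-3 (w=1); MST = {0-3(w=1) 0-5(w=10)}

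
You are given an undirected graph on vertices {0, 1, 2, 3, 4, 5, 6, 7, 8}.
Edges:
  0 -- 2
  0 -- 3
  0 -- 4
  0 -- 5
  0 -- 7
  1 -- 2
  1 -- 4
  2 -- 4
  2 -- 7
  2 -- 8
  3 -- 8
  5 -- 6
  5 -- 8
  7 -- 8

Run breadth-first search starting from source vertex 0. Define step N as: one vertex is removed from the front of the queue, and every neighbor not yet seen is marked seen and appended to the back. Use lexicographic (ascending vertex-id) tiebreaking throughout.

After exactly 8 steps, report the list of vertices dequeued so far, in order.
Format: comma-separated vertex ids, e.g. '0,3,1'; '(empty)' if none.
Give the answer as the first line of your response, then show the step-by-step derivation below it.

0,2,3,4,5,7,1,8

step 1: dequeue 0; queue=[2,3,4,5,7]; order=0
step 2: dequeue 2; queue=[3,4,5,7,1,8]; order=0,2
step 3: dequeue 3; queue=[4,5,7,1,8]; order=0,2,3
step 4: dequeue 4; queue=[5,7,1,8]; order=0,2,3,4
step 5: dequeue 5; queue=[7,1,8,6]; order=0,2,3,4,5
step 6: dequeue 7; queue=[1,8,6]; order=0,2,3,4,5,7
step 7: dequeue 1; queue=[8,6]; order=0,2,3,4,5,7,1
step 8: dequeue 8; queue=[6]; order=0,2,3,4,5,7,1,8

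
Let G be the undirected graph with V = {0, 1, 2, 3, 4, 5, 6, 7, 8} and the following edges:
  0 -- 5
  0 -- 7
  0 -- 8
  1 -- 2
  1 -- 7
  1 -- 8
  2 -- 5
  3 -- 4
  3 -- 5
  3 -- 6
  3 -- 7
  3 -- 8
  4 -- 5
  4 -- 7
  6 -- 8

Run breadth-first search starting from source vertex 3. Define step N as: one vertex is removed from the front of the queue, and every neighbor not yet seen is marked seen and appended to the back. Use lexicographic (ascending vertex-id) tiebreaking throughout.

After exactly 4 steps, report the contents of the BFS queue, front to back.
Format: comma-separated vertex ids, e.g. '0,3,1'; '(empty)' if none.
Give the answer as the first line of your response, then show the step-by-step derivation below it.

7,8,0,2

step 1: dequeue 3; queue=[4,5,6,7,8]; order=3
step 2: dequeue 4; queue=[5,6,7,8]; order=3,4
step 3: dequeue 5; queue=[6,7,8,0,2]; order=3,4,5
step 4: dequeue 6; queue=[7,8,0,2]; order=3,4,5,6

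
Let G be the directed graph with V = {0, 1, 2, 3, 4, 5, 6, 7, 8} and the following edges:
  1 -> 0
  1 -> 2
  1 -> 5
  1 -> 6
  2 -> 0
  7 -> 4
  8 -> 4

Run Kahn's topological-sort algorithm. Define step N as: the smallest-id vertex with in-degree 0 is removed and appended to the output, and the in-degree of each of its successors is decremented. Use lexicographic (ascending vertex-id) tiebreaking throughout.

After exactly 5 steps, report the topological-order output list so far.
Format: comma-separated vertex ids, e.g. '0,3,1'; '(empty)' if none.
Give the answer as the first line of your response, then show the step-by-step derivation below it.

1,2,0,3,5

step 1: output 1; order=[1]; indeg=(1,0,0,0,2,0,0,0,0)
step 2: output 2; order=[1,2]; indeg=(0,0,0,0,2,0,0,0,0)
step 3: output 0; order=[1,2,0]; indeg=(0,0,0,0,2,0,0,0,0)
step 4: output 3; order=[1,2,0,3]; indeg=(0,0,0,0,2,0,0,0,0)
step 5: output 5; order=[1,2,0,3,5]; indeg=(0,0,0,0,2,0,0,0,0)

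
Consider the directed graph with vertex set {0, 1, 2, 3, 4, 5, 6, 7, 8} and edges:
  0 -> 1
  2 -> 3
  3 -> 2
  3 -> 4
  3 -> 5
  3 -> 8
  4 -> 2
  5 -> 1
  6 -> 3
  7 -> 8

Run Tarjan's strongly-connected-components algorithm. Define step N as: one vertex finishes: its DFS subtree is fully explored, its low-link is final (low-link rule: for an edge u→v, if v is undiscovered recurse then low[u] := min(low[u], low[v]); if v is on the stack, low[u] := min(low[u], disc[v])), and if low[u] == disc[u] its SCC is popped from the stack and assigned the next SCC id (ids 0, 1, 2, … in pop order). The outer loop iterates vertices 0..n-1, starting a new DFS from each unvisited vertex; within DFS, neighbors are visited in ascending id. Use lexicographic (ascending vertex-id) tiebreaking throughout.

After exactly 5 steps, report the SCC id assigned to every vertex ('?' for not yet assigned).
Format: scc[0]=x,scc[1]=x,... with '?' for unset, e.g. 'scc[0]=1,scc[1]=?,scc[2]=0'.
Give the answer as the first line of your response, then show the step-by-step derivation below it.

scc[0]=1,scc[1]=0,scc[2]=?,scc[3]=?,scc[4]=?,scc[5]=2,scc[6]=?,scc[7]=?,scc[8]=3

step 1: low=(low[0]=0,low[1]=1,low[2]=?,low[3]=?,low[4]=?,low[5]=?,low[6]=?,low[7]=?,low[8]=?); scc=(scc[0]=?,scc[1]=0,scc[2]=?,scc[3]=?,scc[4]=?,scc[5]=?,scc[6]=?,scc[7]=?,scc[8]=?)
step 2: low=(low[0]=0,low[1]=1,low[2]=?,low[3]=?,low[4]=?,low[5]=?,low[6]=?,low[7]=?,low[8]=?); scc=(scc[0]=1,scc[1]=0,scc[2]=?,scc[3]=?,scc[4]=?,scc[5]=?,scc[6]=?,scc[7]=?,scc[8]=?)
step 3: low=(low[0]=0,low[1]=1,low[2]=2,low[3]=2,low[4]=2,low[5]=?,low[6]=?,low[7]=?,low[8]=?); scc=(scc[0]=1,scc[1]=0,scc[2]=?,scc[3]=?,scc[4]=?,scc[5]=?,scc[6]=?,scc[7]=?,scc[8]=?)
step 4: low=(low[0]=0,low[1]=1,low[2]=2,low[3]=2,low[4]=2,low[5]=5,low[6]=?,low[7]=?,low[8]=?); scc=(scc[0]=1,scc[1]=0,scc[2]=?,scc[3]=?,scc[4]=?,scc[5]=2,scc[6]=?,scc[7]=?,scc[8]=?)
step 5: low=(low[0]=0,low[1]=1,low[2]=2,low[3]=2,low[4]=2,low[5]=5,low[6]=?,low[7]=?,low[8]=6); scc=(scc[0]=1,scc[1]=0,scc[2]=?,scc[3]=?,scc[4]=?,scc[5]=2,scc[6]=?,scc[7]=?,scc[8]=3)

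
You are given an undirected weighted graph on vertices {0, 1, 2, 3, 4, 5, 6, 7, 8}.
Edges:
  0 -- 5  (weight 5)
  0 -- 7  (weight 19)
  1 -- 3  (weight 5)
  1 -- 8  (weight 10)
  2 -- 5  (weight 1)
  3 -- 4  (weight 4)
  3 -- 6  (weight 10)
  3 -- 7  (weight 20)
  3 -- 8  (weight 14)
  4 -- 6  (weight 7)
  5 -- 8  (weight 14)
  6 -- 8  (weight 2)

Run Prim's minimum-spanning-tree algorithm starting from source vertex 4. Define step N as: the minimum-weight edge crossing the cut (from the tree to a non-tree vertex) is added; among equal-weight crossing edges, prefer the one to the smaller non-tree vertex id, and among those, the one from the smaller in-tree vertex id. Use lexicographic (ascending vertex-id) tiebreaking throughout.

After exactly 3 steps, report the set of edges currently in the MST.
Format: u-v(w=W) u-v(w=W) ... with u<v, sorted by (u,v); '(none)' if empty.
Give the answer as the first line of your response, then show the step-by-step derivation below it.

1-3(w=5) 3-4(w=4) 4-6(w=7)

step 1: add edge 3-4 (w=4); MST = {3-4(w=4)}
step 2: add edge 1-3 (w=5); MST = {1-3(w=5) 3-4(w=4)}
step 3: add edge 4-6 (w=7); MST = {1-3(w=5) 3-4(w=4) 4-6(w=7)}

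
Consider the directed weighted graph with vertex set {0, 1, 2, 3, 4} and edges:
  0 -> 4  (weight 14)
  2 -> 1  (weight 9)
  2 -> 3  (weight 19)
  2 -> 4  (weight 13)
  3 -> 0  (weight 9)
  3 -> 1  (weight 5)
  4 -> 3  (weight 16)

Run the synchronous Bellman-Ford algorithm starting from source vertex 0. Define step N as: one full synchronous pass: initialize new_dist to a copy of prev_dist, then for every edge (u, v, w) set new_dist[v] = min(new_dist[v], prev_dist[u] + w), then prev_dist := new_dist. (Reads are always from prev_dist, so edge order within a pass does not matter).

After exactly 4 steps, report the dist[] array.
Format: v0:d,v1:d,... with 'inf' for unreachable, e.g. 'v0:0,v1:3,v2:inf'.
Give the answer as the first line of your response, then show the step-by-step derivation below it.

v0:0,v1:35,v2:inf,v3:30,v4:14

step 1: dist = v0:0,v1:inf,v2:inf,v3:inf,v4:14
step 2: dist = v0:0,v1:inf,v2:inf,v3:30,v4:14
step 3: dist = v0:0,v1:35,v2:inf,v3:30,v4:14
step 4: dist = v0:0,v1:35,v2:inf,v3:30,v4:14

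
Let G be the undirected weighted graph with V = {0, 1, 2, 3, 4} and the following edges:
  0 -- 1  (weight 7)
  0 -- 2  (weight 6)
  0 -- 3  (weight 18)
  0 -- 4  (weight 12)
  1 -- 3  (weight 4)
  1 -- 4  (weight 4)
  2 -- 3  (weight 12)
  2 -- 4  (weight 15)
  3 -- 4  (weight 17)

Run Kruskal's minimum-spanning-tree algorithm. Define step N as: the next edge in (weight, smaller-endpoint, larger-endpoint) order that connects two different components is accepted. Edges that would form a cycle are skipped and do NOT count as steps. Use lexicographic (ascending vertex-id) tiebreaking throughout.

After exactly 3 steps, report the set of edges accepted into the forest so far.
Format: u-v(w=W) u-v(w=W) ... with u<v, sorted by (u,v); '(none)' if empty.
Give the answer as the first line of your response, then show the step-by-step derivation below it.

0-2(w=6) 1-3(w=4) 1-4(w=4)

step 1: add edge 1-3 (w=4); MST = {1-3(w=4)}
step 2: add edge 1-4 (w=4); MST = {1-3(w=4) 1-4(w=4)}
step 3: add edge 0-2 (w=6); MST = {0-2(w=6) 1-3(w=4) 1-4(w=4)}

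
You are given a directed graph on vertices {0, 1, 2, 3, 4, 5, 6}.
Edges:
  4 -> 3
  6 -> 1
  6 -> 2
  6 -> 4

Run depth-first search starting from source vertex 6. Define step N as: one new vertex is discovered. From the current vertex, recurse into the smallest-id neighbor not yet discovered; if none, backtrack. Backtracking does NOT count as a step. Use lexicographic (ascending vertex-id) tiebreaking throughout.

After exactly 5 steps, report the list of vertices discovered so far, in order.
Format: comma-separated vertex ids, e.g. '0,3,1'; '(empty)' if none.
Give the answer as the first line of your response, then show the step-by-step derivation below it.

6,1,2,4,3

step 1: discover 6; path=6; order=6
step 2: discover 1; path=6>1; order=6,1
step 3: discover 2; path=6>2; order=6,1,2
step 4: discover 4; path=6>4; order=6,1,2,4
step 5: discover 3; path=6>4>3; order=6,1,2,4,3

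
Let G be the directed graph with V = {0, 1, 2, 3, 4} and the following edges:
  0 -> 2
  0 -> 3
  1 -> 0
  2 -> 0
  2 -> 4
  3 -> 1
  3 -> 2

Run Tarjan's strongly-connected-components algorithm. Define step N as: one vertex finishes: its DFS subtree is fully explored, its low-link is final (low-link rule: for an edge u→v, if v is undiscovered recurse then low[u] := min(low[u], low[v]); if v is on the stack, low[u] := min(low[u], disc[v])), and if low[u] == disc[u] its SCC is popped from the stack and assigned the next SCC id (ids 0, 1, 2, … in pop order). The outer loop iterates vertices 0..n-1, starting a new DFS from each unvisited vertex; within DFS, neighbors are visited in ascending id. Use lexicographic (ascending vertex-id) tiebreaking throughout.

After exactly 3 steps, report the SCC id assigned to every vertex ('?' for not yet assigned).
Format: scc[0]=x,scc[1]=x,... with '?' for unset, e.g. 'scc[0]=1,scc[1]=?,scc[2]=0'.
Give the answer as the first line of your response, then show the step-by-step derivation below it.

scc[0]=?,scc[1]=?,scc[2]=?,scc[3]=?,scc[4]=0

step 1: low=(low[0]=0,low[1]=?,low[2]=0,low[3]=?,low[4]=2); scc=(scc[0]=?,scc[1]=?,scc[2]=?,scc[3]=?,scc[4]=0)
step 2: low=(low[0]=0,low[1]=?,low[2]=0,low[3]=?,low[4]=2); scc=(scc[0]=?,scc[1]=?,scc[2]=?,scc[3]=?,scc[4]=0)
step 3: low=(low[0]=0,low[1]=0,low[2]=0,low[3]=3,low[4]=2); scc=(scc[0]=?,scc[1]=?,scc[2]=?,scc[3]=?,scc[4]=0)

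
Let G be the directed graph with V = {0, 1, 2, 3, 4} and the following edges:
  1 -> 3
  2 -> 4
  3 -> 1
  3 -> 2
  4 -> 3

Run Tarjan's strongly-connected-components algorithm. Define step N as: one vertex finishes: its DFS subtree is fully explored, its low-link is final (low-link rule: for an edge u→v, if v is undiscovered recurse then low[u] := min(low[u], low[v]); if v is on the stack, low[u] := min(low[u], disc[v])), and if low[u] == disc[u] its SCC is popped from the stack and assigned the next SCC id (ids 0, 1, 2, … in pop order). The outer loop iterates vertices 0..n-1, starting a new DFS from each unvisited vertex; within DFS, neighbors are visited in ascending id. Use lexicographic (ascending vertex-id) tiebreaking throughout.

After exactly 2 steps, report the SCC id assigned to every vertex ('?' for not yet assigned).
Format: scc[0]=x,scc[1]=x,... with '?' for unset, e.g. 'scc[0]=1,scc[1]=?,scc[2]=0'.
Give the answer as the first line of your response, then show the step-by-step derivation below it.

scc[0]=0,scc[1]=?,scc[2]=?,scc[3]=?,scc[4]=?

step 1: low=(low[0]=0,low[1]=?,low[2]=?,low[3]=?,low[4]=?); scc=(scc[0]=0,scc[1]=?,scc[2]=?,scc[3]=?,scc[4]=?)
step 2: low=(low[0]=0,low[1]=1,low[2]=3,low[3]=1,low[4]=2); scc=(scc[0]=0,scc[1]=?,scc[2]=?,scc[3]=?,scc[4]=?)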